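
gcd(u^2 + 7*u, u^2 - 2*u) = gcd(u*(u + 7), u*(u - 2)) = u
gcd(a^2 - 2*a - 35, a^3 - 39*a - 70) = a^2 - 2*a - 35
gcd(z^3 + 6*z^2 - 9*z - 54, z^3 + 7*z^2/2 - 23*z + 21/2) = z - 3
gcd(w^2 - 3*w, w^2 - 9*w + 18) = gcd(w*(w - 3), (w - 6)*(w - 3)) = w - 3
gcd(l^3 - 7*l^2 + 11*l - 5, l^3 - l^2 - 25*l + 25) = l^2 - 6*l + 5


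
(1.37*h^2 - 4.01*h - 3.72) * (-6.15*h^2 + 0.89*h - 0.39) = -8.4255*h^4 + 25.8808*h^3 + 18.7748*h^2 - 1.7469*h + 1.4508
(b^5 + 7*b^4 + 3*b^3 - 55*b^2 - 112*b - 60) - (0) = b^5 + 7*b^4 + 3*b^3 - 55*b^2 - 112*b - 60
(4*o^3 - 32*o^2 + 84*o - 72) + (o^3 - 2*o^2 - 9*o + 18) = 5*o^3 - 34*o^2 + 75*o - 54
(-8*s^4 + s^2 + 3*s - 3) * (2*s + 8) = -16*s^5 - 64*s^4 + 2*s^3 + 14*s^2 + 18*s - 24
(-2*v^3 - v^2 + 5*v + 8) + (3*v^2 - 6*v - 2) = -2*v^3 + 2*v^2 - v + 6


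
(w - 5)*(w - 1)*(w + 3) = w^3 - 3*w^2 - 13*w + 15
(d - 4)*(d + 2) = d^2 - 2*d - 8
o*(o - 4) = o^2 - 4*o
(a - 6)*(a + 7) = a^2 + a - 42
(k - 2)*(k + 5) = k^2 + 3*k - 10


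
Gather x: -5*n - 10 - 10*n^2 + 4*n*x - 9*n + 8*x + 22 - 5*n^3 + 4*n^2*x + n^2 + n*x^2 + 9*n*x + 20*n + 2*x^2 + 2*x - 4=-5*n^3 - 9*n^2 + 6*n + x^2*(n + 2) + x*(4*n^2 + 13*n + 10) + 8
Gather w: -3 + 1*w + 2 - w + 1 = 0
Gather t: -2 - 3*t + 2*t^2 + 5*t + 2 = 2*t^2 + 2*t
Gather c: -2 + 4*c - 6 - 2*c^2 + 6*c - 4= -2*c^2 + 10*c - 12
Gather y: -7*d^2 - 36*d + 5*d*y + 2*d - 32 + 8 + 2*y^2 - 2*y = -7*d^2 - 34*d + 2*y^2 + y*(5*d - 2) - 24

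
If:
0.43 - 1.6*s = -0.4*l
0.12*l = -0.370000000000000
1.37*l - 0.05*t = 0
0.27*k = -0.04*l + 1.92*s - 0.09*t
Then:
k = 25.05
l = -3.08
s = -0.50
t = -84.48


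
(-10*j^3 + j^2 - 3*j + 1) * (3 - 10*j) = 100*j^4 - 40*j^3 + 33*j^2 - 19*j + 3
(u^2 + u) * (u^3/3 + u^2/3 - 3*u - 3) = u^5/3 + 2*u^4/3 - 8*u^3/3 - 6*u^2 - 3*u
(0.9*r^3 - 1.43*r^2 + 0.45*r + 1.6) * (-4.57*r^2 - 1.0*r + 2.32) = -4.113*r^5 + 5.6351*r^4 + 1.4615*r^3 - 11.0796*r^2 - 0.556*r + 3.712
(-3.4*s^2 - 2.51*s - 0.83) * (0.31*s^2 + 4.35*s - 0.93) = -1.054*s^4 - 15.5681*s^3 - 8.0138*s^2 - 1.2762*s + 0.7719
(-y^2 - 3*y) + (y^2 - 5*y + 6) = 6 - 8*y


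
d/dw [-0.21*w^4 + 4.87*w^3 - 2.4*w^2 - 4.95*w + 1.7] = -0.84*w^3 + 14.61*w^2 - 4.8*w - 4.95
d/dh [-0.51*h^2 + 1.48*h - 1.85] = 1.48 - 1.02*h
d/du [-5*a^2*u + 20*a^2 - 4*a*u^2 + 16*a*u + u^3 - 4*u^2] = -5*a^2 - 8*a*u + 16*a + 3*u^2 - 8*u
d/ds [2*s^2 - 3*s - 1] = 4*s - 3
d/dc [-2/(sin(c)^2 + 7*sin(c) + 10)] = 2*(2*sin(c) + 7)*cos(c)/(sin(c)^2 + 7*sin(c) + 10)^2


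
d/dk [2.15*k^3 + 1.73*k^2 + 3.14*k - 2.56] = 6.45*k^2 + 3.46*k + 3.14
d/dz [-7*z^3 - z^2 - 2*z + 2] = -21*z^2 - 2*z - 2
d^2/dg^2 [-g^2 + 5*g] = -2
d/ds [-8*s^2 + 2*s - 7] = 2 - 16*s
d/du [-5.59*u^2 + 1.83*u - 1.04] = 1.83 - 11.18*u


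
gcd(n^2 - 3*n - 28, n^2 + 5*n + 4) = n + 4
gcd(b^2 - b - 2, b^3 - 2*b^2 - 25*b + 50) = b - 2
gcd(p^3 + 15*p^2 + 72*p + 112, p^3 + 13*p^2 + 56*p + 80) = p^2 + 8*p + 16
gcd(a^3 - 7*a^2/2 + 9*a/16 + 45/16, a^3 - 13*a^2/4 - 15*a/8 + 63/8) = a - 3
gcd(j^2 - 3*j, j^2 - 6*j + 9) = j - 3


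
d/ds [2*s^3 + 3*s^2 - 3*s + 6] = 6*s^2 + 6*s - 3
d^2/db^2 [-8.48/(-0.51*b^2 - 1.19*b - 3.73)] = (-4.411296*b^2 - 10.293024*b + 8.48*(1.02*b + 1.19)*(2.04*b + 2.38) - 32.263008)/(0.51*b^2 + 1.19*b + 3.73)^3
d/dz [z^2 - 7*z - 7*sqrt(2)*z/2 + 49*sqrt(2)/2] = 2*z - 7 - 7*sqrt(2)/2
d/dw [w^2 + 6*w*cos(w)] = -6*w*sin(w) + 2*w + 6*cos(w)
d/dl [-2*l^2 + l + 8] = 1 - 4*l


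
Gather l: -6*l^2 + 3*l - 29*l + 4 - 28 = -6*l^2 - 26*l - 24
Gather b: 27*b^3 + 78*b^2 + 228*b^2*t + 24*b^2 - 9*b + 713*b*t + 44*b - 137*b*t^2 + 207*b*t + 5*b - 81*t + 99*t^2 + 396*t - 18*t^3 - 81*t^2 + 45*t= 27*b^3 + b^2*(228*t + 102) + b*(-137*t^2 + 920*t + 40) - 18*t^3 + 18*t^2 + 360*t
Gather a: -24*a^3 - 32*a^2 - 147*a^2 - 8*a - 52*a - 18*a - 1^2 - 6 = -24*a^3 - 179*a^2 - 78*a - 7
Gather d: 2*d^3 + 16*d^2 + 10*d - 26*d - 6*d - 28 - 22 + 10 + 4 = 2*d^3 + 16*d^2 - 22*d - 36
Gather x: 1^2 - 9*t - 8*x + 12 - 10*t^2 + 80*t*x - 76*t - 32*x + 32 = -10*t^2 - 85*t + x*(80*t - 40) + 45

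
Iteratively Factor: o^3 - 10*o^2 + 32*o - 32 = (o - 4)*(o^2 - 6*o + 8) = (o - 4)*(o - 2)*(o - 4)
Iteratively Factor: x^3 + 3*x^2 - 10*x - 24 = (x + 2)*(x^2 + x - 12) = (x + 2)*(x + 4)*(x - 3)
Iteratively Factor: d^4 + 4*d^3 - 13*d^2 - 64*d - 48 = (d + 1)*(d^3 + 3*d^2 - 16*d - 48) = (d + 1)*(d + 3)*(d^2 - 16) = (d + 1)*(d + 3)*(d + 4)*(d - 4)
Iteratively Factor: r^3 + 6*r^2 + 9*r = (r + 3)*(r^2 + 3*r) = r*(r + 3)*(r + 3)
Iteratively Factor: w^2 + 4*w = (w)*(w + 4)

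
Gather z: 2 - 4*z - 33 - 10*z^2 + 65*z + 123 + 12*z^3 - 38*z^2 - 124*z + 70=12*z^3 - 48*z^2 - 63*z + 162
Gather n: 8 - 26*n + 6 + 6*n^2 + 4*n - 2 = 6*n^2 - 22*n + 12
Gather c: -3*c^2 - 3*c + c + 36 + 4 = -3*c^2 - 2*c + 40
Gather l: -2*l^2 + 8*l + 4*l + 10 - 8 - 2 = -2*l^2 + 12*l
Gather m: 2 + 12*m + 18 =12*m + 20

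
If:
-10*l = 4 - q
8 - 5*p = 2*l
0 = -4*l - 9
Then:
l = -9/4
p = 5/2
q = -37/2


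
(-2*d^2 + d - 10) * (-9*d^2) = 18*d^4 - 9*d^3 + 90*d^2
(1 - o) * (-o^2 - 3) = o^3 - o^2 + 3*o - 3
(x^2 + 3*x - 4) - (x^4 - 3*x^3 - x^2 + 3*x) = -x^4 + 3*x^3 + 2*x^2 - 4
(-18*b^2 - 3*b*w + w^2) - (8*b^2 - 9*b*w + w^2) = -26*b^2 + 6*b*w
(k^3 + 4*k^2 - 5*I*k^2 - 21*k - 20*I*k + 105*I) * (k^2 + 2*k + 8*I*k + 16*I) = k^5 + 6*k^4 + 3*I*k^4 + 27*k^3 + 18*I*k^3 + 198*k^2 - 39*I*k^2 - 520*k - 126*I*k - 1680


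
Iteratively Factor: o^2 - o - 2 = (o - 2)*(o + 1)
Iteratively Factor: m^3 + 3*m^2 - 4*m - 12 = (m - 2)*(m^2 + 5*m + 6) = (m - 2)*(m + 3)*(m + 2)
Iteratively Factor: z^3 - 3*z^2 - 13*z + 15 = (z - 5)*(z^2 + 2*z - 3) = (z - 5)*(z - 1)*(z + 3)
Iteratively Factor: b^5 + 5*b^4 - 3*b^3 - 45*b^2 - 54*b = (b - 3)*(b^4 + 8*b^3 + 21*b^2 + 18*b) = (b - 3)*(b + 3)*(b^3 + 5*b^2 + 6*b) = (b - 3)*(b + 2)*(b + 3)*(b^2 + 3*b) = b*(b - 3)*(b + 2)*(b + 3)*(b + 3)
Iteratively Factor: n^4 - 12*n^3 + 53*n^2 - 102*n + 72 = (n - 3)*(n^3 - 9*n^2 + 26*n - 24) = (n - 3)^2*(n^2 - 6*n + 8) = (n - 3)^2*(n - 2)*(n - 4)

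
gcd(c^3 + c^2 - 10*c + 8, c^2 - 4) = c - 2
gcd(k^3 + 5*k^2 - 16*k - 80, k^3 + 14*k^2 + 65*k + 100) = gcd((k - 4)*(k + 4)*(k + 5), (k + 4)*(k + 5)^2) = k^2 + 9*k + 20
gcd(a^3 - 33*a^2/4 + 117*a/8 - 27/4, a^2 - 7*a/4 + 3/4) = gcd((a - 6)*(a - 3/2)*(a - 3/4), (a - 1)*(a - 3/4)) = a - 3/4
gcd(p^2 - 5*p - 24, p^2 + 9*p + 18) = p + 3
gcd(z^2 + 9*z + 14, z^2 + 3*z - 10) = 1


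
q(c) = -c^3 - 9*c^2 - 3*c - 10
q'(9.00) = -408.00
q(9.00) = -1495.00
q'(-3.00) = 24.00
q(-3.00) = -55.00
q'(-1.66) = 18.61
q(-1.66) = -25.25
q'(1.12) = -26.92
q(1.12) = -26.05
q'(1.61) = -39.76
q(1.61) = -42.33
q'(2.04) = -52.20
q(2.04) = -62.06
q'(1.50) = -36.75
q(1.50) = -38.12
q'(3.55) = -104.71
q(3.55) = -178.81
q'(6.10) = -224.43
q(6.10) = -590.17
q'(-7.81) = -45.41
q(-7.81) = -59.16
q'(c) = -3*c^2 - 18*c - 3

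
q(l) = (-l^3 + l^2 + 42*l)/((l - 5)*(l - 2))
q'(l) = (-3*l^2 + 2*l + 42)/((l - 5)*(l - 2)) - (-l^3 + l^2 + 42*l)/((l - 5)*(l - 2)^2) - (-l^3 + l^2 + 42*l)/((l - 5)^2*(l - 2)) = (-l^4 + 14*l^3 - 79*l^2 + 20*l + 420)/(l^4 - 14*l^3 + 69*l^2 - 140*l + 100)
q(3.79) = -54.99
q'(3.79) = -17.72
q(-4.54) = -1.23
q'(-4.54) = -0.78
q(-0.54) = -1.58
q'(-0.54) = 1.94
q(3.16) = -52.08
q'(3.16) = 7.99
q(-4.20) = -1.48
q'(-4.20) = -0.74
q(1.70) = 70.08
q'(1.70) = 291.93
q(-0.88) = -2.10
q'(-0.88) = 1.15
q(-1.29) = -2.43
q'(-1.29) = 0.54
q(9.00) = -9.64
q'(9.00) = -2.75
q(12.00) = -15.43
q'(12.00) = -1.48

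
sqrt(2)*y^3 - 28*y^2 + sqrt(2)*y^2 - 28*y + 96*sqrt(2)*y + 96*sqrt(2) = (y - 8*sqrt(2))*(y - 6*sqrt(2))*(sqrt(2)*y + sqrt(2))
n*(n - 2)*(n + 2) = n^3 - 4*n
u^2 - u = u*(u - 1)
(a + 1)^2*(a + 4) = a^3 + 6*a^2 + 9*a + 4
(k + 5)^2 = k^2 + 10*k + 25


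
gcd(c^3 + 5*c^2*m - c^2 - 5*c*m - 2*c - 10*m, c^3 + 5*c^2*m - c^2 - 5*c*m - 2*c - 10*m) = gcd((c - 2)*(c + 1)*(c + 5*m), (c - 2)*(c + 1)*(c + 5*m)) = c^3 + 5*c^2*m - c^2 - 5*c*m - 2*c - 10*m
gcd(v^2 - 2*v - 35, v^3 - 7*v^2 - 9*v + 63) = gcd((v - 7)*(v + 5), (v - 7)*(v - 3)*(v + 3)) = v - 7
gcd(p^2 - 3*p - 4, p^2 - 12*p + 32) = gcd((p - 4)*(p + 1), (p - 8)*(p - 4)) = p - 4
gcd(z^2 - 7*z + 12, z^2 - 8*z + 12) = 1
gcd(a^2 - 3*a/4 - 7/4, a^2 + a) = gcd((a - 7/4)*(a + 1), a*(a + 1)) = a + 1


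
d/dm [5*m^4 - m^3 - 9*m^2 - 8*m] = 20*m^3 - 3*m^2 - 18*m - 8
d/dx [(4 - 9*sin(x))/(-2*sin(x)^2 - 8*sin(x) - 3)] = (-18*sin(x)^2 + 16*sin(x) + 59)*cos(x)/(8*sin(x) - cos(2*x) + 4)^2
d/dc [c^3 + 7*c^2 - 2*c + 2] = 3*c^2 + 14*c - 2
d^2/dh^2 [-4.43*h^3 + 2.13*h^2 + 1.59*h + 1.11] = 4.26 - 26.58*h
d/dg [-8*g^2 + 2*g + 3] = 2 - 16*g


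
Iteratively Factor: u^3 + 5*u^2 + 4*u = (u + 4)*(u^2 + u) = (u + 1)*(u + 4)*(u)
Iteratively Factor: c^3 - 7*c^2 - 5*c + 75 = (c - 5)*(c^2 - 2*c - 15) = (c - 5)*(c + 3)*(c - 5)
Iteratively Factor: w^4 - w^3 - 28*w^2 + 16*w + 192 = (w - 4)*(w^3 + 3*w^2 - 16*w - 48) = (w - 4)*(w + 3)*(w^2 - 16) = (w - 4)*(w + 3)*(w + 4)*(w - 4)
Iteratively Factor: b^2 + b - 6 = (b + 3)*(b - 2)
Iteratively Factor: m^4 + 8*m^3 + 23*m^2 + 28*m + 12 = (m + 1)*(m^3 + 7*m^2 + 16*m + 12) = (m + 1)*(m + 2)*(m^2 + 5*m + 6) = (m + 1)*(m + 2)*(m + 3)*(m + 2)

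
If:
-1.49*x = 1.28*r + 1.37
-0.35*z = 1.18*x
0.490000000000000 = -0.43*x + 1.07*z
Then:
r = -0.93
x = -0.12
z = 0.41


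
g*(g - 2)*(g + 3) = g^3 + g^2 - 6*g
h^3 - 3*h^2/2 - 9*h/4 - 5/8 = (h - 5/2)*(h + 1/2)^2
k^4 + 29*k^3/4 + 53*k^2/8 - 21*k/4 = k*(k - 1/2)*(k + 7/4)*(k + 6)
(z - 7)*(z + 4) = z^2 - 3*z - 28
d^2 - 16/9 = (d - 4/3)*(d + 4/3)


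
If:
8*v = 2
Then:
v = 1/4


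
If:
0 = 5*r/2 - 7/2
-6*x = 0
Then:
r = 7/5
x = 0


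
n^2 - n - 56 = (n - 8)*(n + 7)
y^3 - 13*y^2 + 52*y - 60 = (y - 6)*(y - 5)*(y - 2)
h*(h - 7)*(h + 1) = h^3 - 6*h^2 - 7*h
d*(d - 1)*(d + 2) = d^3 + d^2 - 2*d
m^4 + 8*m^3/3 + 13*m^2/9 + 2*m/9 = m*(m + 1/3)^2*(m + 2)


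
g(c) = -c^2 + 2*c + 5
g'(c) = 2 - 2*c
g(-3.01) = -10.08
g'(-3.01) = 8.02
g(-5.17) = -32.07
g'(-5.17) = 12.34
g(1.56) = 5.69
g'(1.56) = -1.12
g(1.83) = 5.31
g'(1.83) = -1.66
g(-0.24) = 4.46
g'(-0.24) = 2.48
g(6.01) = -19.10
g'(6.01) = -10.02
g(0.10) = 5.19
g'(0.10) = 1.80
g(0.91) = 5.99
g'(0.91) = 0.18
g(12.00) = -115.00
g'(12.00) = -22.00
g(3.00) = 2.00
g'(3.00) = -4.00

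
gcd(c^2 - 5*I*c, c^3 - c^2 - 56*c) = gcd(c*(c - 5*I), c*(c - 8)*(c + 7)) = c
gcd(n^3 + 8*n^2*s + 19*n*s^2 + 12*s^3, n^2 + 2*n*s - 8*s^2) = n + 4*s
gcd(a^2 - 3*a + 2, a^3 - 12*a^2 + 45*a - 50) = a - 2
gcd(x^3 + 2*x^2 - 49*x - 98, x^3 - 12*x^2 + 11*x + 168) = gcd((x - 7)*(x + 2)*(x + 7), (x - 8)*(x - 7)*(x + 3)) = x - 7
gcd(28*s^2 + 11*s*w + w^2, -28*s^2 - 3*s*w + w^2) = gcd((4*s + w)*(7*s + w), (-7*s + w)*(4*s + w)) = 4*s + w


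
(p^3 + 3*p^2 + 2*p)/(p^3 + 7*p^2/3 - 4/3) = 3*p/(3*p - 2)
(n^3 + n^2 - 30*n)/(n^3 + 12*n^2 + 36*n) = (n - 5)/(n + 6)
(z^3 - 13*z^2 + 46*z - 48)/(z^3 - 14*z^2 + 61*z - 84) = (z^2 - 10*z + 16)/(z^2 - 11*z + 28)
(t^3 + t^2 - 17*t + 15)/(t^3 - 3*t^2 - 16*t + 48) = (t^2 + 4*t - 5)/(t^2 - 16)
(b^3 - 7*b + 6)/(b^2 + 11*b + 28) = (b^3 - 7*b + 6)/(b^2 + 11*b + 28)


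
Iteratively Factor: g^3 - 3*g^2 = (g)*(g^2 - 3*g) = g*(g - 3)*(g)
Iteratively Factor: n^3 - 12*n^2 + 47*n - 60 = (n - 4)*(n^2 - 8*n + 15) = (n - 5)*(n - 4)*(n - 3)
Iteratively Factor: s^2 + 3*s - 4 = (s - 1)*(s + 4)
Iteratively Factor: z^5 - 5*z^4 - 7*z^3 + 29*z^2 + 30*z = (z)*(z^4 - 5*z^3 - 7*z^2 + 29*z + 30) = z*(z - 3)*(z^3 - 2*z^2 - 13*z - 10) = z*(z - 3)*(z + 1)*(z^2 - 3*z - 10) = z*(z - 3)*(z + 1)*(z + 2)*(z - 5)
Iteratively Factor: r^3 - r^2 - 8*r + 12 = (r + 3)*(r^2 - 4*r + 4) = (r - 2)*(r + 3)*(r - 2)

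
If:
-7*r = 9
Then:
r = -9/7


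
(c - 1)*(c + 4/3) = c^2 + c/3 - 4/3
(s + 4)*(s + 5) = s^2 + 9*s + 20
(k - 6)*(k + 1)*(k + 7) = k^3 + 2*k^2 - 41*k - 42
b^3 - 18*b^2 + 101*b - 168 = (b - 8)*(b - 7)*(b - 3)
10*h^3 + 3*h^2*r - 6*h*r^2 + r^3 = (-5*h + r)*(-2*h + r)*(h + r)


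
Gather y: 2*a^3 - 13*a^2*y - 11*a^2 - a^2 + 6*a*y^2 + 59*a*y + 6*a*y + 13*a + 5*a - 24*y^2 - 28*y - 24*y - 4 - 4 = 2*a^3 - 12*a^2 + 18*a + y^2*(6*a - 24) + y*(-13*a^2 + 65*a - 52) - 8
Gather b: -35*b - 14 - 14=-35*b - 28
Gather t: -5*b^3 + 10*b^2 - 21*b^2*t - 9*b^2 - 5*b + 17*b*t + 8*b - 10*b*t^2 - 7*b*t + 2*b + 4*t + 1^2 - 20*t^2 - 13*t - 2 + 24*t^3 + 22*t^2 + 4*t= -5*b^3 + b^2 + 5*b + 24*t^3 + t^2*(2 - 10*b) + t*(-21*b^2 + 10*b - 5) - 1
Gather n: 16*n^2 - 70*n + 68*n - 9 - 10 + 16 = 16*n^2 - 2*n - 3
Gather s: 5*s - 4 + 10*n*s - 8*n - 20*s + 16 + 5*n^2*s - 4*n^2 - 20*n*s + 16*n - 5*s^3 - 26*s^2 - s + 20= -4*n^2 + 8*n - 5*s^3 - 26*s^2 + s*(5*n^2 - 10*n - 16) + 32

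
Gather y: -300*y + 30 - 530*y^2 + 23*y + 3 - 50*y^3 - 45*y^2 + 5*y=-50*y^3 - 575*y^2 - 272*y + 33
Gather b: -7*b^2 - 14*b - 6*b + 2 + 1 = -7*b^2 - 20*b + 3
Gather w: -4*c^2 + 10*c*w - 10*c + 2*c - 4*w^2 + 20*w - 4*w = -4*c^2 - 8*c - 4*w^2 + w*(10*c + 16)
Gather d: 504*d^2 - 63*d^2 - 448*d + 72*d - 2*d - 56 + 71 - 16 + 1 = 441*d^2 - 378*d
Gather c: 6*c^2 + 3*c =6*c^2 + 3*c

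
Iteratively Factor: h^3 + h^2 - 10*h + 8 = (h - 2)*(h^2 + 3*h - 4) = (h - 2)*(h + 4)*(h - 1)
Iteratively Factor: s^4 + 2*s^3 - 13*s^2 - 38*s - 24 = (s + 1)*(s^3 + s^2 - 14*s - 24) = (s + 1)*(s + 3)*(s^2 - 2*s - 8) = (s - 4)*(s + 1)*(s + 3)*(s + 2)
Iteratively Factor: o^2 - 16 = (o - 4)*(o + 4)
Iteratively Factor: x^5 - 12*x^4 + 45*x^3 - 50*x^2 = (x)*(x^4 - 12*x^3 + 45*x^2 - 50*x) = x*(x - 5)*(x^3 - 7*x^2 + 10*x) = x*(x - 5)^2*(x^2 - 2*x) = x^2*(x - 5)^2*(x - 2)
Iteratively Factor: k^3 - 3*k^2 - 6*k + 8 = (k - 1)*(k^2 - 2*k - 8) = (k - 4)*(k - 1)*(k + 2)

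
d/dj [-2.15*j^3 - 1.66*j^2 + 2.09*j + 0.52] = -6.45*j^2 - 3.32*j + 2.09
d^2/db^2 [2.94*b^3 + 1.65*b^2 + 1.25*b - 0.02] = 17.64*b + 3.3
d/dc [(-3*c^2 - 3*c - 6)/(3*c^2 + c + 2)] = 6*c*(c + 4)/(9*c^4 + 6*c^3 + 13*c^2 + 4*c + 4)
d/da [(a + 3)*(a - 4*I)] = 2*a + 3 - 4*I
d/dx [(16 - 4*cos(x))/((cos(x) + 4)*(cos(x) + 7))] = 4*(sin(x)^2 + 8*cos(x) + 71)*sin(x)/((cos(x) + 4)^2*(cos(x) + 7)^2)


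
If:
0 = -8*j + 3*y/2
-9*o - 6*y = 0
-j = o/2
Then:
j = 0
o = 0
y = 0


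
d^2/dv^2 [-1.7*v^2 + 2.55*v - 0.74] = -3.40000000000000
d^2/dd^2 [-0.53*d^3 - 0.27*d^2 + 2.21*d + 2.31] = -3.18*d - 0.54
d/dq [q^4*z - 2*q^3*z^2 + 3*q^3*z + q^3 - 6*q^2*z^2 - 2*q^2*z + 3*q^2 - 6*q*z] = 4*q^3*z - 6*q^2*z^2 + 9*q^2*z + 3*q^2 - 12*q*z^2 - 4*q*z + 6*q - 6*z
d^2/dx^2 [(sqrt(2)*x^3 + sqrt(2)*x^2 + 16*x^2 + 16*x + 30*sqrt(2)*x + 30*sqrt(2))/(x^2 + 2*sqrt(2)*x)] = 12*(sqrt(2)*x^3 + 2*x^3 + 15*sqrt(2)*x^2 + 60*x + 40*sqrt(2))/(x^3*(x^3 + 6*sqrt(2)*x^2 + 24*x + 16*sqrt(2)))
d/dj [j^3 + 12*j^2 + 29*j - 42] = 3*j^2 + 24*j + 29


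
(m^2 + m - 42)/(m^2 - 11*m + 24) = (m^2 + m - 42)/(m^2 - 11*m + 24)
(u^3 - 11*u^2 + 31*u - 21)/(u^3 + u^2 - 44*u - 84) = (u^2 - 4*u + 3)/(u^2 + 8*u + 12)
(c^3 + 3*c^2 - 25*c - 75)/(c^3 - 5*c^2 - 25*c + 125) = (c + 3)/(c - 5)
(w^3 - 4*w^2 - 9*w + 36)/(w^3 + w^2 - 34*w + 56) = (w^2 - 9)/(w^2 + 5*w - 14)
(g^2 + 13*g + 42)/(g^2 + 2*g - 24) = (g + 7)/(g - 4)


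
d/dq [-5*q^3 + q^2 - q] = -15*q^2 + 2*q - 1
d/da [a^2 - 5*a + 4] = 2*a - 5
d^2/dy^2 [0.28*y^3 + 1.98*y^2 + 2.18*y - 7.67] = 1.68*y + 3.96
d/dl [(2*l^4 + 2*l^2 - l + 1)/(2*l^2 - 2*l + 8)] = (4*l^5 - 6*l^4 + 32*l^3 - l^2 + 14*l - 3)/(2*(l^4 - 2*l^3 + 9*l^2 - 8*l + 16))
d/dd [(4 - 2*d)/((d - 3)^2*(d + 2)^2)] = 2*(2*(d - 3)*(d - 2) - (d - 3)*(d + 2) + 2*(d - 2)*(d + 2))/((d - 3)^3*(d + 2)^3)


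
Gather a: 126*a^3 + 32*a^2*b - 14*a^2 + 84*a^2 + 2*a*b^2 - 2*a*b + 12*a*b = 126*a^3 + a^2*(32*b + 70) + a*(2*b^2 + 10*b)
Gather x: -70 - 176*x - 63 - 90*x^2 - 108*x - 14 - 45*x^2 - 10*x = -135*x^2 - 294*x - 147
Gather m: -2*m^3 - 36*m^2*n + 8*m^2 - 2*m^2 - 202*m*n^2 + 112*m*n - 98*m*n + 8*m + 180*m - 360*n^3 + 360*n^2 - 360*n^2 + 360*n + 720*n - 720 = -2*m^3 + m^2*(6 - 36*n) + m*(-202*n^2 + 14*n + 188) - 360*n^3 + 1080*n - 720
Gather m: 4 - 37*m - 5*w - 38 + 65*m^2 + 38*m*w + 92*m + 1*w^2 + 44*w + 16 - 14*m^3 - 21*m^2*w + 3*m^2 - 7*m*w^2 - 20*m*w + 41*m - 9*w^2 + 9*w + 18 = -14*m^3 + m^2*(68 - 21*w) + m*(-7*w^2 + 18*w + 96) - 8*w^2 + 48*w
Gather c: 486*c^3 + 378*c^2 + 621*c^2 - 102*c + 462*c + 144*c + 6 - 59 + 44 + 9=486*c^3 + 999*c^2 + 504*c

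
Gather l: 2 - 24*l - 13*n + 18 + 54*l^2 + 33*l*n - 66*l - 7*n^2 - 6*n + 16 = 54*l^2 + l*(33*n - 90) - 7*n^2 - 19*n + 36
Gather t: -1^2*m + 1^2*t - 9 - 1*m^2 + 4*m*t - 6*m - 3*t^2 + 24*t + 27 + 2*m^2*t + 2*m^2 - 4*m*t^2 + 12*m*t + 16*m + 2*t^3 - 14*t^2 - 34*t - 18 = m^2 + 9*m + 2*t^3 + t^2*(-4*m - 17) + t*(2*m^2 + 16*m - 9)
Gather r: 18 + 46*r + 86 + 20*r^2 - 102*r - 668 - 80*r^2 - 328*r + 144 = -60*r^2 - 384*r - 420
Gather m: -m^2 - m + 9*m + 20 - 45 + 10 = -m^2 + 8*m - 15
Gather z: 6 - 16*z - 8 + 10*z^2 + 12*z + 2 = 10*z^2 - 4*z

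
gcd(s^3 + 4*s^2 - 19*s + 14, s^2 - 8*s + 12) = s - 2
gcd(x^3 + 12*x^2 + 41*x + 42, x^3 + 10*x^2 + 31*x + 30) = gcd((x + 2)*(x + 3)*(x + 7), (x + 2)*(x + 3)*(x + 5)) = x^2 + 5*x + 6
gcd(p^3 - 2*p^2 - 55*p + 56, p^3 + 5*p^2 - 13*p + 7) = p^2 + 6*p - 7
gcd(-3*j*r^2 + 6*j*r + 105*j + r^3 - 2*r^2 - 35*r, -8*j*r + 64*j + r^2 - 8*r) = 1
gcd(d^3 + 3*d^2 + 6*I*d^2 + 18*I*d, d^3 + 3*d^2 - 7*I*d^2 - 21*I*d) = d^2 + 3*d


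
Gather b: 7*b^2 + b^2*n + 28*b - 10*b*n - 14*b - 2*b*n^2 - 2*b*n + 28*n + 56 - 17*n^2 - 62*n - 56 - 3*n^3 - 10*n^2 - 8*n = b^2*(n + 7) + b*(-2*n^2 - 12*n + 14) - 3*n^3 - 27*n^2 - 42*n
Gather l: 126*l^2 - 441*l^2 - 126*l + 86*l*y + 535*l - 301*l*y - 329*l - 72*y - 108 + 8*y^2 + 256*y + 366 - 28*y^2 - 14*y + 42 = -315*l^2 + l*(80 - 215*y) - 20*y^2 + 170*y + 300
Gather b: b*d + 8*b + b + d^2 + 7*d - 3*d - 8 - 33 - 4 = b*(d + 9) + d^2 + 4*d - 45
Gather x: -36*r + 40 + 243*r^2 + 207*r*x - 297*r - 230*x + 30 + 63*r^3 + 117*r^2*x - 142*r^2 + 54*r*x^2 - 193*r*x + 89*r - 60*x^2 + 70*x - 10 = 63*r^3 + 101*r^2 - 244*r + x^2*(54*r - 60) + x*(117*r^2 + 14*r - 160) + 60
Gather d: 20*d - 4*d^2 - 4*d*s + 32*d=-4*d^2 + d*(52 - 4*s)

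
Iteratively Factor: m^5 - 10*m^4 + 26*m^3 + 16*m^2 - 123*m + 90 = (m - 5)*(m^4 - 5*m^3 + m^2 + 21*m - 18) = (m - 5)*(m - 3)*(m^3 - 2*m^2 - 5*m + 6) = (m - 5)*(m - 3)^2*(m^2 + m - 2) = (m - 5)*(m - 3)^2*(m - 1)*(m + 2)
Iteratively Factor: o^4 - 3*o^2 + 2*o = (o)*(o^3 - 3*o + 2) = o*(o - 1)*(o^2 + o - 2) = o*(o - 1)*(o + 2)*(o - 1)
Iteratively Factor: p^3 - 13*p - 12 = (p - 4)*(p^2 + 4*p + 3) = (p - 4)*(p + 1)*(p + 3)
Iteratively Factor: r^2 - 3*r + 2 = (r - 2)*(r - 1)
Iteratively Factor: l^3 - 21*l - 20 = (l + 1)*(l^2 - l - 20) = (l - 5)*(l + 1)*(l + 4)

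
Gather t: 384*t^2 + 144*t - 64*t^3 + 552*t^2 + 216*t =-64*t^3 + 936*t^2 + 360*t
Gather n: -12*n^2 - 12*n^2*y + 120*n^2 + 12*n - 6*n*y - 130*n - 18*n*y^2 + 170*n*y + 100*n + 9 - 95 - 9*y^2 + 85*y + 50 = n^2*(108 - 12*y) + n*(-18*y^2 + 164*y - 18) - 9*y^2 + 85*y - 36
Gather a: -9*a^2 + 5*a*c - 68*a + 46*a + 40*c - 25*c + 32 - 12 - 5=-9*a^2 + a*(5*c - 22) + 15*c + 15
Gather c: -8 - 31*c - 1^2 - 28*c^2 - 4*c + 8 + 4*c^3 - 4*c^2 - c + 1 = 4*c^3 - 32*c^2 - 36*c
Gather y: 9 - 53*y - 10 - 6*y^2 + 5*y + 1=-6*y^2 - 48*y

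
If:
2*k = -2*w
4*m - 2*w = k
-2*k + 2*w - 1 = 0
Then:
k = -1/4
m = 1/16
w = 1/4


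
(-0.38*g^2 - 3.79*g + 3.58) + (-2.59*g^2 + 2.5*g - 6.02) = -2.97*g^2 - 1.29*g - 2.44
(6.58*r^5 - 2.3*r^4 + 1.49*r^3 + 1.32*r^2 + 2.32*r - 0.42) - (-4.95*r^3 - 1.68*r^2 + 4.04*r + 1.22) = 6.58*r^5 - 2.3*r^4 + 6.44*r^3 + 3.0*r^2 - 1.72*r - 1.64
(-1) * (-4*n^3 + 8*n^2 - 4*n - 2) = 4*n^3 - 8*n^2 + 4*n + 2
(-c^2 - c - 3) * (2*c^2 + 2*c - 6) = -2*c^4 - 4*c^3 - 2*c^2 + 18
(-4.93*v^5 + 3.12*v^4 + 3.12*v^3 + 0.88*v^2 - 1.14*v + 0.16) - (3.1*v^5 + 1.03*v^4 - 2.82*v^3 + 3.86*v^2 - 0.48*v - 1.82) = -8.03*v^5 + 2.09*v^4 + 5.94*v^3 - 2.98*v^2 - 0.66*v + 1.98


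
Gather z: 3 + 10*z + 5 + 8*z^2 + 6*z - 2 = 8*z^2 + 16*z + 6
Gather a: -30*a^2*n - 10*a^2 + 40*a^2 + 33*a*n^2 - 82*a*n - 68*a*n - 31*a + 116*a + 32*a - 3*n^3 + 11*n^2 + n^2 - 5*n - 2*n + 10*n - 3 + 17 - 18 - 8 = a^2*(30 - 30*n) + a*(33*n^2 - 150*n + 117) - 3*n^3 + 12*n^2 + 3*n - 12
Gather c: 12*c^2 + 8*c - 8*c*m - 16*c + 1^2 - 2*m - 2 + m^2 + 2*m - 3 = 12*c^2 + c*(-8*m - 8) + m^2 - 4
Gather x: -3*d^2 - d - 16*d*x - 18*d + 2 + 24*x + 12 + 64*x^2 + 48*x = -3*d^2 - 19*d + 64*x^2 + x*(72 - 16*d) + 14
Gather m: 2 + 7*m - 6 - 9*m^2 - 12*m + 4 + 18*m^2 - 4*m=9*m^2 - 9*m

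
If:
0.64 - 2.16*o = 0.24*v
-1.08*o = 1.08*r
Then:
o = 0.296296296296296 - 0.111111111111111*v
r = 0.111111111111111*v - 0.296296296296296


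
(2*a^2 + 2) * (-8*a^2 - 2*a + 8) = -16*a^4 - 4*a^3 - 4*a + 16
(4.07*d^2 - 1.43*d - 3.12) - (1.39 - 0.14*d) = 4.07*d^2 - 1.29*d - 4.51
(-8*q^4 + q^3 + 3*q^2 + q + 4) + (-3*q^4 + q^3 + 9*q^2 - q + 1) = -11*q^4 + 2*q^3 + 12*q^2 + 5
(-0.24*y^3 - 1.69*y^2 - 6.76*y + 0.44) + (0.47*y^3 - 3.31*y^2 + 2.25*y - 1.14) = 0.23*y^3 - 5.0*y^2 - 4.51*y - 0.7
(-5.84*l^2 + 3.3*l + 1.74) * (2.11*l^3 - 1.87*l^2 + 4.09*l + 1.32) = -12.3224*l^5 + 17.8838*l^4 - 26.3852*l^3 + 2.5344*l^2 + 11.4726*l + 2.2968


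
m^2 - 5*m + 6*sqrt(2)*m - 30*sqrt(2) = (m - 5)*(m + 6*sqrt(2))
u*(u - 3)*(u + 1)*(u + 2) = u^4 - 7*u^2 - 6*u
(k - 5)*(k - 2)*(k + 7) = k^3 - 39*k + 70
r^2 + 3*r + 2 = (r + 1)*(r + 2)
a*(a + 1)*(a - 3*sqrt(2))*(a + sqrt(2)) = a^4 - 2*sqrt(2)*a^3 + a^3 - 6*a^2 - 2*sqrt(2)*a^2 - 6*a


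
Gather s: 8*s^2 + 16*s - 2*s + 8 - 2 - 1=8*s^2 + 14*s + 5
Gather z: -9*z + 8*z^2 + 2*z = 8*z^2 - 7*z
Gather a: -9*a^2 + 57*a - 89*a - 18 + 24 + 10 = -9*a^2 - 32*a + 16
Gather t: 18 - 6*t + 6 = 24 - 6*t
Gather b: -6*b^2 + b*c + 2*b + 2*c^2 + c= -6*b^2 + b*(c + 2) + 2*c^2 + c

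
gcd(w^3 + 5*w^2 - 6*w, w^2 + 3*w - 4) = w - 1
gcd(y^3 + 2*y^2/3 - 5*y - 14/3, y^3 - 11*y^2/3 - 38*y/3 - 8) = y + 1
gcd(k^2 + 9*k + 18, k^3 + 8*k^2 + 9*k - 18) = k^2 + 9*k + 18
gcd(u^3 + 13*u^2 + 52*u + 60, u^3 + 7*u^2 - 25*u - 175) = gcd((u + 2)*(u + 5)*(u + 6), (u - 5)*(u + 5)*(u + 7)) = u + 5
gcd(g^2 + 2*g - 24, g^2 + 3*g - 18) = g + 6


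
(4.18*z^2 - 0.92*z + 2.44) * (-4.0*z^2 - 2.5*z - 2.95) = -16.72*z^4 - 6.77*z^3 - 19.791*z^2 - 3.386*z - 7.198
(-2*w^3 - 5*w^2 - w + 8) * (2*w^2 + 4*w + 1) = -4*w^5 - 18*w^4 - 24*w^3 + 7*w^2 + 31*w + 8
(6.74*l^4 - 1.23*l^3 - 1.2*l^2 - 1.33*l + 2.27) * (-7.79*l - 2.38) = -52.5046*l^5 - 6.4595*l^4 + 12.2754*l^3 + 13.2167*l^2 - 14.5179*l - 5.4026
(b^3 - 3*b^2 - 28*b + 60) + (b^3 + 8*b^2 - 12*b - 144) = 2*b^3 + 5*b^2 - 40*b - 84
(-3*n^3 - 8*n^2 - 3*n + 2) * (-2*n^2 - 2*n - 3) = 6*n^5 + 22*n^4 + 31*n^3 + 26*n^2 + 5*n - 6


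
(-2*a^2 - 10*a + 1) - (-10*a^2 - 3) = 8*a^2 - 10*a + 4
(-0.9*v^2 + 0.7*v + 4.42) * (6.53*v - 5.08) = -5.877*v^3 + 9.143*v^2 + 25.3066*v - 22.4536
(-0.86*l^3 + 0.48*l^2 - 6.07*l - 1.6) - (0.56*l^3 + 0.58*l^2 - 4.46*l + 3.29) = -1.42*l^3 - 0.1*l^2 - 1.61*l - 4.89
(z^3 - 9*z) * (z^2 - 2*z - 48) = z^5 - 2*z^4 - 57*z^3 + 18*z^2 + 432*z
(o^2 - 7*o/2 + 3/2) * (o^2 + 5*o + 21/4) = o^4 + 3*o^3/2 - 43*o^2/4 - 87*o/8 + 63/8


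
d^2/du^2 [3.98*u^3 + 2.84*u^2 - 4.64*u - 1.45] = 23.88*u + 5.68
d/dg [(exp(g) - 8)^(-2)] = -2*exp(g)/(exp(g) - 8)^3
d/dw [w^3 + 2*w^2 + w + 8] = 3*w^2 + 4*w + 1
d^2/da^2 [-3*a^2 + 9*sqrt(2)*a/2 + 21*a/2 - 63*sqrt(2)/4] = -6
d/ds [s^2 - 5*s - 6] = 2*s - 5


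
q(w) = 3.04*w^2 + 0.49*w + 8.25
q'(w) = 6.08*w + 0.49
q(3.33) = 43.59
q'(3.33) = 20.74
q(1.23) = 13.45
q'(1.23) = 7.97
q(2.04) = 21.90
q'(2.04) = 12.89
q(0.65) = 9.85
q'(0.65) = 4.44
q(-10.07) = 311.59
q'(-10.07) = -60.74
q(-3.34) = 40.53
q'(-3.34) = -19.82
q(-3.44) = 42.54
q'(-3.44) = -20.43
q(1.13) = 12.69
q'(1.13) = 7.36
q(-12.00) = 440.13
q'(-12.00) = -72.47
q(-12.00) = 440.13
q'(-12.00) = -72.47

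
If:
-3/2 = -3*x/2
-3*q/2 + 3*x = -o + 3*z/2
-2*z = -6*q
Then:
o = 2*z - 3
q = z/3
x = 1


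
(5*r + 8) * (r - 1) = 5*r^2 + 3*r - 8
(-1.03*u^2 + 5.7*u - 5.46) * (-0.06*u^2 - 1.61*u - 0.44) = 0.0618*u^4 + 1.3163*u^3 - 8.3962*u^2 + 6.2826*u + 2.4024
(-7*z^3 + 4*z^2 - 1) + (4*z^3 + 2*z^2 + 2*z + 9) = -3*z^3 + 6*z^2 + 2*z + 8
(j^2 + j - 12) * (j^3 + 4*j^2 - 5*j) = j^5 + 5*j^4 - 13*j^3 - 53*j^2 + 60*j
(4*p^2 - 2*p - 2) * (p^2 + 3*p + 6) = 4*p^4 + 10*p^3 + 16*p^2 - 18*p - 12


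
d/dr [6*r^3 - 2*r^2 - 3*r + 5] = 18*r^2 - 4*r - 3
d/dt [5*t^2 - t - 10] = 10*t - 1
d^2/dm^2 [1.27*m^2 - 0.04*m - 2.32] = 2.54000000000000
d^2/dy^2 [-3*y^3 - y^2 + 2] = -18*y - 2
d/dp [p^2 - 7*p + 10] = 2*p - 7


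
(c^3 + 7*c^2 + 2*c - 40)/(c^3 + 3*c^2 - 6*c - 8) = (c + 5)/(c + 1)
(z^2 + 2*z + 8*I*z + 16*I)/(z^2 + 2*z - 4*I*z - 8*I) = (z + 8*I)/(z - 4*I)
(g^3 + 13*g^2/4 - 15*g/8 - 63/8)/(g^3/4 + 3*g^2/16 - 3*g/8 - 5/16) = 2*(8*g^3 + 26*g^2 - 15*g - 63)/(4*g^3 + 3*g^2 - 6*g - 5)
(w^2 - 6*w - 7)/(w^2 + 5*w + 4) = (w - 7)/(w + 4)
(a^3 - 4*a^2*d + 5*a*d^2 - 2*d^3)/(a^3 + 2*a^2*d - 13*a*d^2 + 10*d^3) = (a - d)/(a + 5*d)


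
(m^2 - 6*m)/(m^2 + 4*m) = (m - 6)/(m + 4)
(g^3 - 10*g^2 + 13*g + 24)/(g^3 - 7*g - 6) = (g - 8)/(g + 2)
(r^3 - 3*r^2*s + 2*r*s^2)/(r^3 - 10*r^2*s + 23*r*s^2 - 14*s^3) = r/(r - 7*s)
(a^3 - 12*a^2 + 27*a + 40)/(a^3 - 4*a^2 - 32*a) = (a^2 - 4*a - 5)/(a*(a + 4))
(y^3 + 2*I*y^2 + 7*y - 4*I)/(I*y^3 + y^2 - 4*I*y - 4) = (-I*y^2 + 3*y - 4*I)/(y^2 - 4)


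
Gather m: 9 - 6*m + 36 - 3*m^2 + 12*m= -3*m^2 + 6*m + 45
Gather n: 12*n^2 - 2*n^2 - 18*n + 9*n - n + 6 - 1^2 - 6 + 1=10*n^2 - 10*n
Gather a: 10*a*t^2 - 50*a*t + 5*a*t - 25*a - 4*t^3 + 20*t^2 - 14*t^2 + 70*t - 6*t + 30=a*(10*t^2 - 45*t - 25) - 4*t^3 + 6*t^2 + 64*t + 30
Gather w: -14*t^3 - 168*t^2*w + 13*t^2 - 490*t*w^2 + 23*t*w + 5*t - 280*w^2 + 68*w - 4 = -14*t^3 + 13*t^2 + 5*t + w^2*(-490*t - 280) + w*(-168*t^2 + 23*t + 68) - 4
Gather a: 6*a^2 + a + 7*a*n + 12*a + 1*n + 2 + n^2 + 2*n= 6*a^2 + a*(7*n + 13) + n^2 + 3*n + 2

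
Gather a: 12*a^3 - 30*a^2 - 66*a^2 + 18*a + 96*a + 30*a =12*a^3 - 96*a^2 + 144*a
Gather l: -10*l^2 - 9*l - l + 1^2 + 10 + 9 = -10*l^2 - 10*l + 20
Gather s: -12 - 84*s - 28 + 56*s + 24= -28*s - 16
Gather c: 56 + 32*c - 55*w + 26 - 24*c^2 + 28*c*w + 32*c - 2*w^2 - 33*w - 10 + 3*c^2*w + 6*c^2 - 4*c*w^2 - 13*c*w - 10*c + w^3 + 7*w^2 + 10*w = c^2*(3*w - 18) + c*(-4*w^2 + 15*w + 54) + w^3 + 5*w^2 - 78*w + 72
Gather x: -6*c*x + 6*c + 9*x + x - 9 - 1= 6*c + x*(10 - 6*c) - 10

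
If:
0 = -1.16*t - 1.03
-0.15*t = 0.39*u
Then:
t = -0.89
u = 0.34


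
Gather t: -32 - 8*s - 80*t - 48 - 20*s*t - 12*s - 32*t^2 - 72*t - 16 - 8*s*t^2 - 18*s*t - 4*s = -24*s + t^2*(-8*s - 32) + t*(-38*s - 152) - 96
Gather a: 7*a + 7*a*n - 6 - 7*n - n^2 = a*(7*n + 7) - n^2 - 7*n - 6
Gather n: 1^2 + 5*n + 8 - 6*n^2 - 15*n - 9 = -6*n^2 - 10*n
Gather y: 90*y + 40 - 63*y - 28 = 27*y + 12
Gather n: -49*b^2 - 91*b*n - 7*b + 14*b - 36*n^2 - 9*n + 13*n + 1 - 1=-49*b^2 + 7*b - 36*n^2 + n*(4 - 91*b)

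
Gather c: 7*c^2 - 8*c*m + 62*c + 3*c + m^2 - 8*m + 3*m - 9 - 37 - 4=7*c^2 + c*(65 - 8*m) + m^2 - 5*m - 50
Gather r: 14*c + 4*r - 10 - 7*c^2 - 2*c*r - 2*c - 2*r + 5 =-7*c^2 + 12*c + r*(2 - 2*c) - 5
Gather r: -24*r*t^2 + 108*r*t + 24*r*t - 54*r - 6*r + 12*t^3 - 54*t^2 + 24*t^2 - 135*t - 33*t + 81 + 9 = r*(-24*t^2 + 132*t - 60) + 12*t^3 - 30*t^2 - 168*t + 90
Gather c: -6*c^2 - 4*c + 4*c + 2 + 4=6 - 6*c^2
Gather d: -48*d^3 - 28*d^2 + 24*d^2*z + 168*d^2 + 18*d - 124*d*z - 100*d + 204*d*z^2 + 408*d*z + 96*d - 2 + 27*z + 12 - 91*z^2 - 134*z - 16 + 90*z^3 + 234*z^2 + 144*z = -48*d^3 + d^2*(24*z + 140) + d*(204*z^2 + 284*z + 14) + 90*z^3 + 143*z^2 + 37*z - 6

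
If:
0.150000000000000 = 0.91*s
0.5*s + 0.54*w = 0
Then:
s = 0.16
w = -0.15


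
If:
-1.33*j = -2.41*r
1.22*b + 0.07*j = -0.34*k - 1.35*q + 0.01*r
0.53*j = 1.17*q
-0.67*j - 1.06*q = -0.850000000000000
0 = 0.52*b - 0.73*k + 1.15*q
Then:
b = -0.46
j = 0.74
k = 0.20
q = 0.33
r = 0.41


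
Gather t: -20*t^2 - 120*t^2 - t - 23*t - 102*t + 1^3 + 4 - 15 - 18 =-140*t^2 - 126*t - 28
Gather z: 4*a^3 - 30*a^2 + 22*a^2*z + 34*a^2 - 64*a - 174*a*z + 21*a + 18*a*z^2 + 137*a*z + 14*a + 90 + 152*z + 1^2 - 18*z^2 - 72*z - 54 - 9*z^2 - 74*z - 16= 4*a^3 + 4*a^2 - 29*a + z^2*(18*a - 27) + z*(22*a^2 - 37*a + 6) + 21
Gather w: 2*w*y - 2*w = w*(2*y - 2)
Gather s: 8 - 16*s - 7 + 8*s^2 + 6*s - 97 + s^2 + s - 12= 9*s^2 - 9*s - 108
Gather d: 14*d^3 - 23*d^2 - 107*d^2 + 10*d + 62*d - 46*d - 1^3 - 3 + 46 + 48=14*d^3 - 130*d^2 + 26*d + 90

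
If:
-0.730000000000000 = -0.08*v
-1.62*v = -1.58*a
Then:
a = 9.36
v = 9.12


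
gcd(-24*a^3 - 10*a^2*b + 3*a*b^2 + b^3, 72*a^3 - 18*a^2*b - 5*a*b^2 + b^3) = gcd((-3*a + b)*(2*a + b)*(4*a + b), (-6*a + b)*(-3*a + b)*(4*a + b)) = 12*a^2 - a*b - b^2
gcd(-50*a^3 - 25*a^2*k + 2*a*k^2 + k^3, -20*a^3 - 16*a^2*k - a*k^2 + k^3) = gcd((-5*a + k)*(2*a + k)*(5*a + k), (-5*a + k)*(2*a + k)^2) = 10*a^2 + 3*a*k - k^2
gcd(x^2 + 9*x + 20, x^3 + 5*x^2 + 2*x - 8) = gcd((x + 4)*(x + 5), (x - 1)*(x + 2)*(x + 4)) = x + 4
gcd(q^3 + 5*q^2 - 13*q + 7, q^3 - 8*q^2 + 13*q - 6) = q^2 - 2*q + 1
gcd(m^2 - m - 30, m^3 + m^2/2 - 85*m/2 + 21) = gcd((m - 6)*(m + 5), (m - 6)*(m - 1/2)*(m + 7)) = m - 6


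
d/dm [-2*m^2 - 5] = -4*m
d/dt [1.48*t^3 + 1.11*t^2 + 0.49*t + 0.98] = 4.44*t^2 + 2.22*t + 0.49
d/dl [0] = 0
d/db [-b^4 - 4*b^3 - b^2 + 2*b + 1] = -4*b^3 - 12*b^2 - 2*b + 2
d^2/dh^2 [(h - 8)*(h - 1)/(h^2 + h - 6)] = 4*(-5*h^3 + 21*h^2 - 69*h + 19)/(h^6 + 3*h^5 - 15*h^4 - 35*h^3 + 90*h^2 + 108*h - 216)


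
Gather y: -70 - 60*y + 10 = -60*y - 60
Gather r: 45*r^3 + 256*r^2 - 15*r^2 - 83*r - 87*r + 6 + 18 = 45*r^3 + 241*r^2 - 170*r + 24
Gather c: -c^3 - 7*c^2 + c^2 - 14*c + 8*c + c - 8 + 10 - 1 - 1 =-c^3 - 6*c^2 - 5*c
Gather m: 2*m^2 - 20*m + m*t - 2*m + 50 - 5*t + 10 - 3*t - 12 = 2*m^2 + m*(t - 22) - 8*t + 48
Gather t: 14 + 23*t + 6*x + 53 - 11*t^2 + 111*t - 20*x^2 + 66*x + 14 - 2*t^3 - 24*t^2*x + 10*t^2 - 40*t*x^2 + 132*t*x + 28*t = -2*t^3 + t^2*(-24*x - 1) + t*(-40*x^2 + 132*x + 162) - 20*x^2 + 72*x + 81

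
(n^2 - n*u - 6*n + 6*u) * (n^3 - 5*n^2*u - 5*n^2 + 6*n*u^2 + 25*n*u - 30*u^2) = n^5 - 6*n^4*u - 11*n^4 + 11*n^3*u^2 + 66*n^3*u + 30*n^3 - 6*n^2*u^3 - 121*n^2*u^2 - 180*n^2*u + 66*n*u^3 + 330*n*u^2 - 180*u^3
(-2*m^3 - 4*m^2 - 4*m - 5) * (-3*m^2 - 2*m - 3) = 6*m^5 + 16*m^4 + 26*m^3 + 35*m^2 + 22*m + 15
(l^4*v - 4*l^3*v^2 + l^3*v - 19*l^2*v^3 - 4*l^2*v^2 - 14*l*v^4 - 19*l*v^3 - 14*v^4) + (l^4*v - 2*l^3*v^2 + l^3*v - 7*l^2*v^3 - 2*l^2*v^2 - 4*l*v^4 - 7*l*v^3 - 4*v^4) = 2*l^4*v - 6*l^3*v^2 + 2*l^3*v - 26*l^2*v^3 - 6*l^2*v^2 - 18*l*v^4 - 26*l*v^3 - 18*v^4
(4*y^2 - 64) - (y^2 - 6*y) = 3*y^2 + 6*y - 64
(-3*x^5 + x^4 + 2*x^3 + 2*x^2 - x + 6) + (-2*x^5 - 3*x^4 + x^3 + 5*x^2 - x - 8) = -5*x^5 - 2*x^4 + 3*x^3 + 7*x^2 - 2*x - 2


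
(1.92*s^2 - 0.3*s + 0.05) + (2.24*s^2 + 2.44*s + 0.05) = 4.16*s^2 + 2.14*s + 0.1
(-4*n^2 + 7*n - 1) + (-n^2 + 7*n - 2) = -5*n^2 + 14*n - 3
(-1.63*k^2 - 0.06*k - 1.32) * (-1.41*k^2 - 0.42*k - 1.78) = 2.2983*k^4 + 0.7692*k^3 + 4.7878*k^2 + 0.6612*k + 2.3496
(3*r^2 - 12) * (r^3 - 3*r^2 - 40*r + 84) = 3*r^5 - 9*r^4 - 132*r^3 + 288*r^2 + 480*r - 1008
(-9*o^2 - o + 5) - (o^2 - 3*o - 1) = -10*o^2 + 2*o + 6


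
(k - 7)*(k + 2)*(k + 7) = k^3 + 2*k^2 - 49*k - 98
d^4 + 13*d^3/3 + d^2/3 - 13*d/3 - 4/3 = (d - 1)*(d + 1/3)*(d + 1)*(d + 4)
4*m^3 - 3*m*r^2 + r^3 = (-2*m + r)^2*(m + r)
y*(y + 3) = y^2 + 3*y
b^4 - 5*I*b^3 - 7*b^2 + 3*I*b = b*(b - 3*I)*(b - I)^2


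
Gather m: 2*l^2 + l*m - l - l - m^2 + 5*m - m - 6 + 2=2*l^2 - 2*l - m^2 + m*(l + 4) - 4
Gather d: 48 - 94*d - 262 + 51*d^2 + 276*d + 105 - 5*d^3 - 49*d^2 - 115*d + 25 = -5*d^3 + 2*d^2 + 67*d - 84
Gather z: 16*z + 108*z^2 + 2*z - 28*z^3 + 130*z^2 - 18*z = -28*z^3 + 238*z^2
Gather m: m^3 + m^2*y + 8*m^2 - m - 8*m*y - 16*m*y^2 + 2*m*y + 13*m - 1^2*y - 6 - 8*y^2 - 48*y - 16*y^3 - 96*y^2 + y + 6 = m^3 + m^2*(y + 8) + m*(-16*y^2 - 6*y + 12) - 16*y^3 - 104*y^2 - 48*y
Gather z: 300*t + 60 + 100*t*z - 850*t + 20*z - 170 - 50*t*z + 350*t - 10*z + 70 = -200*t + z*(50*t + 10) - 40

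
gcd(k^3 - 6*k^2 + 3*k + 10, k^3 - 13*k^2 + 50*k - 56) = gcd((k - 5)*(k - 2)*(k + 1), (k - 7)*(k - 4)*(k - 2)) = k - 2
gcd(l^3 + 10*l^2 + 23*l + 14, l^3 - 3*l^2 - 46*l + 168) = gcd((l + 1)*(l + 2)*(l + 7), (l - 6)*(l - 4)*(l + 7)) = l + 7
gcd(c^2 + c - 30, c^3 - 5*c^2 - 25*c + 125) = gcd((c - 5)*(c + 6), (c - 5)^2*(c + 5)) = c - 5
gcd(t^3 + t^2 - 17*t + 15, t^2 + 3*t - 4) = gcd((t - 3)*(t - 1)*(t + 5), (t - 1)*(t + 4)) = t - 1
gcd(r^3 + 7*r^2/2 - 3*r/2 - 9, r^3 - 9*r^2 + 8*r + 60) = r + 2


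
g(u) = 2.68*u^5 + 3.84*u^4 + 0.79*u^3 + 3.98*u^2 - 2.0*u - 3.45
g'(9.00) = 99376.45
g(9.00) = 184322.40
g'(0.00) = -2.00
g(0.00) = -3.45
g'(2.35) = 637.81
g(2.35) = 333.27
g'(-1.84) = 49.29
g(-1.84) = -3.72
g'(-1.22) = -6.39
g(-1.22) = 4.74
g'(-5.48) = 9582.26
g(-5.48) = -9784.53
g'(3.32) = 2240.65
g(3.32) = 1610.22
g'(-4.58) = 4431.72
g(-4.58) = -3697.92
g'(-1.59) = 15.24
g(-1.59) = 3.92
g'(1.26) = 76.29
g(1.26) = 20.12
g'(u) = 13.4*u^4 + 15.36*u^3 + 2.37*u^2 + 7.96*u - 2.0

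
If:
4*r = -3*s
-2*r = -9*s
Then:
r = 0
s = 0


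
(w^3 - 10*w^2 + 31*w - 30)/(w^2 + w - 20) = (w^3 - 10*w^2 + 31*w - 30)/(w^2 + w - 20)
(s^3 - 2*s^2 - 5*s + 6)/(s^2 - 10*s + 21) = (s^2 + s - 2)/(s - 7)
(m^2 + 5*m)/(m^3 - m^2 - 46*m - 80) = m/(m^2 - 6*m - 16)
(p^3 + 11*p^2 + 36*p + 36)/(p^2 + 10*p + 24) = (p^2 + 5*p + 6)/(p + 4)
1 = 1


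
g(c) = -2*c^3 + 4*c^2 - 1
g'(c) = -6*c^2 + 8*c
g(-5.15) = 378.27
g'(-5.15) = -200.34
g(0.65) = 0.14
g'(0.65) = 2.66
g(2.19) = -2.82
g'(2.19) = -11.26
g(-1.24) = 8.96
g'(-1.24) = -19.15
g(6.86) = -458.42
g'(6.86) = -227.48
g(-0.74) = 2.00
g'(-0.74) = -9.21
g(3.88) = -57.60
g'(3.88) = -59.29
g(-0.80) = 2.58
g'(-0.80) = -10.24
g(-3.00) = 89.00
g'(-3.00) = -78.00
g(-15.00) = 7649.00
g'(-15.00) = -1470.00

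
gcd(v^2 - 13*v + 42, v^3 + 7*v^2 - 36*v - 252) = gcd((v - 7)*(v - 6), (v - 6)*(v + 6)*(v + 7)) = v - 6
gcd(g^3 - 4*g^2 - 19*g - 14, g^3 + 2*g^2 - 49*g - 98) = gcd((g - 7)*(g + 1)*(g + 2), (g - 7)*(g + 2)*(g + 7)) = g^2 - 5*g - 14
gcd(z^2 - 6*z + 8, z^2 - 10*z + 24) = z - 4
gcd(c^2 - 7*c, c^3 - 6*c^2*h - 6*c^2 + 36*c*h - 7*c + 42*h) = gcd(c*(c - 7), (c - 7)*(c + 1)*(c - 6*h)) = c - 7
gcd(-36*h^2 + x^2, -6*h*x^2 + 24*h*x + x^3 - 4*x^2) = -6*h + x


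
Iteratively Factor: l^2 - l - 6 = (l + 2)*(l - 3)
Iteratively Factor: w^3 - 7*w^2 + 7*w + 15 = (w - 5)*(w^2 - 2*w - 3) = (w - 5)*(w + 1)*(w - 3)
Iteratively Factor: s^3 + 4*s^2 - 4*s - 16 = (s - 2)*(s^2 + 6*s + 8) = (s - 2)*(s + 2)*(s + 4)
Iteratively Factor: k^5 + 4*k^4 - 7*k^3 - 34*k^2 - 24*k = (k + 4)*(k^4 - 7*k^2 - 6*k) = (k + 2)*(k + 4)*(k^3 - 2*k^2 - 3*k) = (k - 3)*(k + 2)*(k + 4)*(k^2 + k) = k*(k - 3)*(k + 2)*(k + 4)*(k + 1)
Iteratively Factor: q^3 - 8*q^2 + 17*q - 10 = (q - 2)*(q^2 - 6*q + 5) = (q - 5)*(q - 2)*(q - 1)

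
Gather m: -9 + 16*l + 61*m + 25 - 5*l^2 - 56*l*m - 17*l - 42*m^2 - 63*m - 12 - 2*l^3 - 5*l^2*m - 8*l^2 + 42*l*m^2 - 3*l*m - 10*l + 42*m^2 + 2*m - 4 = -2*l^3 - 13*l^2 + 42*l*m^2 - 11*l + m*(-5*l^2 - 59*l)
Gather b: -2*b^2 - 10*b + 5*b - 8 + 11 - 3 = -2*b^2 - 5*b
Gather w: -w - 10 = -w - 10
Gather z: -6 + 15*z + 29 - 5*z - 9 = 10*z + 14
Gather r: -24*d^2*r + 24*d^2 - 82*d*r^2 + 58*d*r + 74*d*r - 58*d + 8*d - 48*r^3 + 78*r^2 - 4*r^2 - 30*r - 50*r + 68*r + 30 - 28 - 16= 24*d^2 - 50*d - 48*r^3 + r^2*(74 - 82*d) + r*(-24*d^2 + 132*d - 12) - 14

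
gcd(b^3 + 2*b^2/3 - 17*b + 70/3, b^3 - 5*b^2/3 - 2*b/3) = b - 2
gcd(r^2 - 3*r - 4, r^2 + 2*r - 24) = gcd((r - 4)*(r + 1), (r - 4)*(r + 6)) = r - 4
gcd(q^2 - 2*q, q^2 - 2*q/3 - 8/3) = q - 2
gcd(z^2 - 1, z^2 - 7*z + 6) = z - 1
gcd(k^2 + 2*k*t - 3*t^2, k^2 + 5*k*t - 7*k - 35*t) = 1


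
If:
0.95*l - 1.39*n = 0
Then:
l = 1.46315789473684*n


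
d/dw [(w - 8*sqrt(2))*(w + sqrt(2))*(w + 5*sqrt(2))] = 3*w^2 - 4*sqrt(2)*w - 86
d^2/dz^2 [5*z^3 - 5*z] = 30*z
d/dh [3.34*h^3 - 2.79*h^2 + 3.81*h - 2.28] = 10.02*h^2 - 5.58*h + 3.81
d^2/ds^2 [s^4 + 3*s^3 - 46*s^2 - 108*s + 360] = 12*s^2 + 18*s - 92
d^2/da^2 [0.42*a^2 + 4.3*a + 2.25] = 0.840000000000000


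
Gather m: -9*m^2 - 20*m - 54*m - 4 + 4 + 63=-9*m^2 - 74*m + 63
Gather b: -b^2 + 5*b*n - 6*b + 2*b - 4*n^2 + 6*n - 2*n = -b^2 + b*(5*n - 4) - 4*n^2 + 4*n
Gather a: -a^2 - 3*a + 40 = -a^2 - 3*a + 40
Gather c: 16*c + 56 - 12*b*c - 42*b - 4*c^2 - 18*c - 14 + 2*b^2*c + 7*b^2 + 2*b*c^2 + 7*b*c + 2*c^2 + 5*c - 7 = 7*b^2 - 42*b + c^2*(2*b - 2) + c*(2*b^2 - 5*b + 3) + 35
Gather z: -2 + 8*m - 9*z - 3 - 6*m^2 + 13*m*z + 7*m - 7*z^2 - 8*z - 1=-6*m^2 + 15*m - 7*z^2 + z*(13*m - 17) - 6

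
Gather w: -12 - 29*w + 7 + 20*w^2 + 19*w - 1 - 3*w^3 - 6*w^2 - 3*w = -3*w^3 + 14*w^2 - 13*w - 6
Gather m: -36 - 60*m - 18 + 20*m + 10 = -40*m - 44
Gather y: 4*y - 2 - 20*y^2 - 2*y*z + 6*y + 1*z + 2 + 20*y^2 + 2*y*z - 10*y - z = 0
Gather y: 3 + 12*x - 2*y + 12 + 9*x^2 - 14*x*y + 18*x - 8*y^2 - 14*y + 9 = 9*x^2 + 30*x - 8*y^2 + y*(-14*x - 16) + 24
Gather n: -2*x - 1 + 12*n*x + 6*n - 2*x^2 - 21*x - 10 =n*(12*x + 6) - 2*x^2 - 23*x - 11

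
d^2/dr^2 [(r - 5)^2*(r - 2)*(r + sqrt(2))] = 12*r^2 - 72*r + 6*sqrt(2)*r - 24*sqrt(2) + 90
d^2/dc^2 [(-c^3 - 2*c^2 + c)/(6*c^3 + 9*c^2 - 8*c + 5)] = 4*(-9*c^6 - 18*c^5 + 27*c^4 + 193*c^3 + 105*c^2 - 105*c - 5)/(216*c^9 + 972*c^8 + 594*c^7 - 1323*c^6 + 828*c^5 + 1503*c^4 - 2222*c^3 + 1635*c^2 - 600*c + 125)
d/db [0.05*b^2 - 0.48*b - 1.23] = 0.1*b - 0.48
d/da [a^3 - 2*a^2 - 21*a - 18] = 3*a^2 - 4*a - 21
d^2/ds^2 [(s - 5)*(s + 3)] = 2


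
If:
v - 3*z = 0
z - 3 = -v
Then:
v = 9/4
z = 3/4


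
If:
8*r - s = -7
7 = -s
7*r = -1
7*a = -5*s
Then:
No Solution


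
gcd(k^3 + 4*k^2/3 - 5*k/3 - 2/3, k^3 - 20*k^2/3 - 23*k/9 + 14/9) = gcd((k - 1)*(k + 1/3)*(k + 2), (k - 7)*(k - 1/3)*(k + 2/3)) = 1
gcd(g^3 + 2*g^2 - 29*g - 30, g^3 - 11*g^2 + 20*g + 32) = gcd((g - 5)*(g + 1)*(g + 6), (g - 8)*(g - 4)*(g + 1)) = g + 1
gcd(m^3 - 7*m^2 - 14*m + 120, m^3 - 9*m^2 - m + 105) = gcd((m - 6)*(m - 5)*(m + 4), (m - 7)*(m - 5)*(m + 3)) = m - 5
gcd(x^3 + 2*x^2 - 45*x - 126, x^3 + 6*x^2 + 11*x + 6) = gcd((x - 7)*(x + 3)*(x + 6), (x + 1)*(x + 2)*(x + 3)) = x + 3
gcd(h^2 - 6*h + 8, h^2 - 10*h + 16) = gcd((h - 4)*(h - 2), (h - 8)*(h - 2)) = h - 2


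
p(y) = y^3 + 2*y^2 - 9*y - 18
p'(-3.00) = 6.00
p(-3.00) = 0.00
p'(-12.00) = 375.00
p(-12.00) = -1350.00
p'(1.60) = 5.08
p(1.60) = -23.18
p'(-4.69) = 38.23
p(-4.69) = -34.96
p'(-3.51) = 13.92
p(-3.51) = -5.01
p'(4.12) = 58.40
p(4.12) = 48.80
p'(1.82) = 8.22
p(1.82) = -21.73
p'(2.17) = 13.81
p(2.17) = -17.89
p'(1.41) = 2.60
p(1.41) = -23.91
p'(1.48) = 3.49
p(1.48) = -23.70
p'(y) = 3*y^2 + 4*y - 9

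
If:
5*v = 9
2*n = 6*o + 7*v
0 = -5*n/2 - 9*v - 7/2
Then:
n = -197/25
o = -709/150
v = 9/5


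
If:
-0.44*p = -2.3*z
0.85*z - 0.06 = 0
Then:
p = 0.37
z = 0.07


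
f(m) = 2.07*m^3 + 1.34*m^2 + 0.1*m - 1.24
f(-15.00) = -6687.49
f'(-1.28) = 6.84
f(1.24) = 4.89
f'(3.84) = 101.96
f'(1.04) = 9.60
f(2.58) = 43.49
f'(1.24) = 12.97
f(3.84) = 136.11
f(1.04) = 2.64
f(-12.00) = -3386.44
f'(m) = 6.21*m^2 + 2.68*m + 0.1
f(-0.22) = -1.22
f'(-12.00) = 862.18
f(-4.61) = -176.03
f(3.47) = 101.73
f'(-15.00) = 1357.15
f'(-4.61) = 119.72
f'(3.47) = 84.17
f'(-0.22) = -0.19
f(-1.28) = -3.51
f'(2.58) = 48.35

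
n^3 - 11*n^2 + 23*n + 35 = (n - 7)*(n - 5)*(n + 1)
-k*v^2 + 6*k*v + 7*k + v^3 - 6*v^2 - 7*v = (-k + v)*(v - 7)*(v + 1)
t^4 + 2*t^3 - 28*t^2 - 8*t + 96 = (t - 4)*(t - 2)*(t + 2)*(t + 6)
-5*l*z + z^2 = z*(-5*l + z)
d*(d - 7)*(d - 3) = d^3 - 10*d^2 + 21*d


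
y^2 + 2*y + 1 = (y + 1)^2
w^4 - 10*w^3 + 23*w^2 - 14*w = w*(w - 7)*(w - 2)*(w - 1)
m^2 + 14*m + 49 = (m + 7)^2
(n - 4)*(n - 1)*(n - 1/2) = n^3 - 11*n^2/2 + 13*n/2 - 2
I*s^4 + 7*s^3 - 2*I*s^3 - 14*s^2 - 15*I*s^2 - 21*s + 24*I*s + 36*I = (s - 3)*(s - 4*I)*(s - 3*I)*(I*s + I)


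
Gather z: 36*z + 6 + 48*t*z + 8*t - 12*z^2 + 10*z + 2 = 8*t - 12*z^2 + z*(48*t + 46) + 8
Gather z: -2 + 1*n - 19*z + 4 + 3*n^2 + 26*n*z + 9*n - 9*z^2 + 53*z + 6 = 3*n^2 + 10*n - 9*z^2 + z*(26*n + 34) + 8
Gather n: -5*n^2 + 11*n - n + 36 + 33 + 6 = -5*n^2 + 10*n + 75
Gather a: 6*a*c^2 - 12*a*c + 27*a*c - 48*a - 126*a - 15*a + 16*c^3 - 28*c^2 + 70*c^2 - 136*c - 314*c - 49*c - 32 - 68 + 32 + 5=a*(6*c^2 + 15*c - 189) + 16*c^3 + 42*c^2 - 499*c - 63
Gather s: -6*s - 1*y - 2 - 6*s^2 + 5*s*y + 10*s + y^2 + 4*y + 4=-6*s^2 + s*(5*y + 4) + y^2 + 3*y + 2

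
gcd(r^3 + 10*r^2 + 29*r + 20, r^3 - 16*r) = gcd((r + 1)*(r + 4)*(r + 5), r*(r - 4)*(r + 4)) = r + 4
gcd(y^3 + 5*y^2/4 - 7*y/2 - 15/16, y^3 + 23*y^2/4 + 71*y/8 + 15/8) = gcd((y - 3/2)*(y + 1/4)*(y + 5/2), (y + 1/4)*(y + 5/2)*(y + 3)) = y^2 + 11*y/4 + 5/8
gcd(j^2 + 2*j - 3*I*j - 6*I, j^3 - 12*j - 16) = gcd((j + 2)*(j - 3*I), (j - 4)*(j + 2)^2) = j + 2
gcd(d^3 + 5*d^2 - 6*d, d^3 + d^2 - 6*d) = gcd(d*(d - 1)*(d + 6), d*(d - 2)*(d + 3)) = d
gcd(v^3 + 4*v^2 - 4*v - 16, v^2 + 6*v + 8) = v^2 + 6*v + 8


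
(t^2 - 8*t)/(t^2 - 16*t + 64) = t/(t - 8)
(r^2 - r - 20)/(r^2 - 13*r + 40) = (r + 4)/(r - 8)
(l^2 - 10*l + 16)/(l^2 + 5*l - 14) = (l - 8)/(l + 7)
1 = 1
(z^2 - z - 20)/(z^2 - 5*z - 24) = (-z^2 + z + 20)/(-z^2 + 5*z + 24)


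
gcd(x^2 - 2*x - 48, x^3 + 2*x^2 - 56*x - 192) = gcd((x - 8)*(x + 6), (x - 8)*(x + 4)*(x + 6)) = x^2 - 2*x - 48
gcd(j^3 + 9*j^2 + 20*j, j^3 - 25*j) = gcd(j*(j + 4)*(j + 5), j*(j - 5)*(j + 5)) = j^2 + 5*j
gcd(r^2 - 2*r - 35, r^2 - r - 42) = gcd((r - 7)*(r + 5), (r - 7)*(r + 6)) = r - 7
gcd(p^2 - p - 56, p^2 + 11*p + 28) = p + 7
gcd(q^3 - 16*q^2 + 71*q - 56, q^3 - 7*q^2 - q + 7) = q^2 - 8*q + 7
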